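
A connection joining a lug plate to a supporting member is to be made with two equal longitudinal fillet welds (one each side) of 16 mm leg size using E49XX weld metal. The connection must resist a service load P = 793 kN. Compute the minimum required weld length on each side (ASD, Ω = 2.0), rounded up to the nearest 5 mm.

E49XX → F_EXX = 490 MPa.
Throat t_e = 0.707 × 16 = 11.31 mm.
r_n/Ω = (0.6 × 490 × 11.31) / 2.0 = 1663 N/mm = 1.663 kN/mm.
L_req = P / (r_n/Ω) = 793 / 1.663 = 476.9 mm total.
Per side: 476.9 / 2 = 238.4 mm.
Round up → use L = 240 mm on each side.

L = 240 mm on each side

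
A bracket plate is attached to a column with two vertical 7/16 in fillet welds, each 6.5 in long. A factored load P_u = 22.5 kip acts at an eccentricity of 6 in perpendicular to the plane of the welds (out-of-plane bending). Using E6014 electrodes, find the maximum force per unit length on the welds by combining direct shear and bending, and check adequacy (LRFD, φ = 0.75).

f_max ≈ 9.74 kip/in; NOT adequate

E60XX → F_EXX = 60 ksi.
L_w = 2 × 6.5 = 13 in; section modulus (unit throat) S = 2 × L²/6 = 14.08 in².
Direct shear f_v = P/L_w = 22.5/13 = 1.731 kip/in.
Moment M = P × e = 22.5 × 6 = 135 kip·in; bending f_b = M/S = 9.586 kip/in.
f_max = √(f_v² + f_b²) = √(1.731² + 9.586²) = 9.741 kip/in.
φr_n = 0.75 × 0.6 × 60 × (0.707 × 0.4375) = 8.351 kip/in → NOT adequate.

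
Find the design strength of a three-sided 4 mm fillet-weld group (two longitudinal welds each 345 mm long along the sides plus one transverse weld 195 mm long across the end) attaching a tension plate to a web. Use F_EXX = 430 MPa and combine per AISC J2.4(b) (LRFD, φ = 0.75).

φR_n ≈ 484 kN

t_e = 0.707 × 4 = 2.828 mm.
R_nwl = 0.6 × 430 × 2.828 × 690 × 10⁻³ = 503.4 kN (longitudinal, 2 welds).
R_nwt = 0.6 × 430 × 2.828 × 195 × 10⁻³ = 142.3 kN (transverse, base value).
(i) R_nwl + R_nwt = 645.7 kN; (ii) 0.85 R_nwl + 1.5 R_nwt = 641.3 kN.
R_n = max = 645.7 kN [governs: (i)]; φR_n = 484.3 kN.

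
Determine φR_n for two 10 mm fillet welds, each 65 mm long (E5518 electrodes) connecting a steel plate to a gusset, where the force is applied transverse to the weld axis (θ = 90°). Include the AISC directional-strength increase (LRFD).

φR_n ≈ 341 kN

E55XX → F_EXX = 550 MPa.
t_e = 0.707 × 10 = 7.07 mm; A_we = 7.07 × 130 = 919.1 mm².
Directional factor: 1.0 + 0.5 sin^1.5(90°) = 1.5.
F_nw = 0.6 × 550 × 1.5 = 495 MPa.
φR_n = 0.75 × 495 × 919.1 × 10⁻³ = 341.2 kN.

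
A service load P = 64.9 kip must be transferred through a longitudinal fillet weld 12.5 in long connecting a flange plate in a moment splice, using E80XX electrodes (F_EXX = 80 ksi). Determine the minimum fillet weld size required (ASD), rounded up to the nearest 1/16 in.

Total weld length L = 12.5 in.
Required throat t_e = P × Ω / (0.6 F_EXX × L) = 64.9 × 2.0 / (0.6 × 80 × 12.5) = 0.2163 in.
Required leg w = t_e / 0.707 = 0.306 in → use 5/16 in.

w = 5/16 in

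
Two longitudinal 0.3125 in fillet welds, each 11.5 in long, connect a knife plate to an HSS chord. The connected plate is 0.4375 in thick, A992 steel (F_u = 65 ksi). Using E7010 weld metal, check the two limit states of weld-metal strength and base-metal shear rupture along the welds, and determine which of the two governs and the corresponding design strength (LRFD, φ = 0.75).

E70XX → F_EXX = 70 ksi.
t_e = 0.707 × 0.3125 = 0.2209 in; L = 23 in.
Weld metal: φR_n = 0.75 × 0.6 × 70 × 0.2209 × 23 = 160.1 kip.
Base metal (shear rupture): φR_n = 0.75 × 0.6 × 65 × 0.4375 × 23 = 294.3 kip.
Governing: weld metal.

φR_n ≈ 160 kip (weld metal governs)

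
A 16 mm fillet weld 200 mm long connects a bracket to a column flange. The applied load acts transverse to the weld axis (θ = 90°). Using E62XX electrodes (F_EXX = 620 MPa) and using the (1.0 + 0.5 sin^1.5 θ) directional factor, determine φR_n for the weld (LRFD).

t_e = 0.707 × 16 = 11.31 mm; A_we = 11.31 × 200 = 2262 mm².
Directional factor: 1.0 + 0.5 sin^1.5(90°) = 1.5.
F_nw = 0.6 × 620 × 1.5 = 558 MPa.
φR_n = 0.75 × 558 × 2262 × 10⁻³ = 946.8 kN.

φR_n ≈ 947 kN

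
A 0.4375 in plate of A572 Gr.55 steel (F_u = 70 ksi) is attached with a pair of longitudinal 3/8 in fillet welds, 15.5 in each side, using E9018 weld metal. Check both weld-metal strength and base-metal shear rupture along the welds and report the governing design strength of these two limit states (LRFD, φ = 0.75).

φR_n ≈ 333 kip (weld metal governs)

E90XX → F_EXX = 90 ksi.
t_e = 0.707 × 0.375 = 0.2651 in; L = 31 in.
Weld metal: φR_n = 0.75 × 0.6 × 90 × 0.2651 × 31 = 332.9 kip.
Base metal (shear rupture): φR_n = 0.75 × 0.6 × 70 × 0.4375 × 31 = 427.2 kip.
Governing: weld metal.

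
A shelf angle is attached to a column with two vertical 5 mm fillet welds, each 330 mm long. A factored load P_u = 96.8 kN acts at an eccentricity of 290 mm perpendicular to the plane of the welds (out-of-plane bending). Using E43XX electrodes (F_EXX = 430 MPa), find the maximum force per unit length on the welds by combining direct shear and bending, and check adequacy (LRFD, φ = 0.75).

f_max ≈ 787 N/mm; NOT adequate

L_w = 2 × 330 = 660 mm; section modulus (unit throat) S = 2 × L²/6 = 36300 mm².
Direct shear f_v = P/L_w = 96.8×10³/660 = 146.7 N/mm.
Moment M = P × e = 96.8×10³ × 290 = 28072000 N·mm; bending f_b = M/S = 773.3 N/mm.
f_max = √(f_v² + f_b²) = √(146.7² + 773.3²) = 787.1 N/mm.
φr_n = 0.75 × 0.6 × 430 × (0.707 × 5) = 684 N/mm → NOT adequate.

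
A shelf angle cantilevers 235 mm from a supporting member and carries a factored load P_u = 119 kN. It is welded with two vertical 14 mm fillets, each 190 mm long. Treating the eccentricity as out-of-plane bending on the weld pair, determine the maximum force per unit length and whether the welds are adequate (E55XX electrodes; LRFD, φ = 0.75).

f_max ≈ 2340 N/mm; adequate

E55XX → F_EXX = 550 MPa.
L_w = 2 × 190 = 380 mm; section modulus (unit throat) S = 2 × L²/6 = 12030 mm².
Direct shear f_v = P/L_w = 119×10³/380 = 313.2 N/mm.
Moment M = P × e = 119×10³ × 235 = 27965000 N·mm; bending f_b = M/S = 2324 N/mm.
f_max = √(f_v² + f_b²) = √(313.2² + 2324²) = 2345 N/mm.
φr_n = 0.75 × 0.6 × 550 × (0.707 × 14) = 2450 N/mm → adequate.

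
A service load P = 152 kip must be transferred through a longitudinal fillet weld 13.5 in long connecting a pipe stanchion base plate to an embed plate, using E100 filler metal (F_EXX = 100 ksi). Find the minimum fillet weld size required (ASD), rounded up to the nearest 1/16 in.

Total weld length L = 13.5 in.
Required throat t_e = P × Ω / (0.6 F_EXX × L) = 152 × 2.0 / (0.6 × 100 × 13.5) = 0.3753 in.
Required leg w = t_e / 0.707 = 0.5308 in → use 9/16 in.

w = 9/16 in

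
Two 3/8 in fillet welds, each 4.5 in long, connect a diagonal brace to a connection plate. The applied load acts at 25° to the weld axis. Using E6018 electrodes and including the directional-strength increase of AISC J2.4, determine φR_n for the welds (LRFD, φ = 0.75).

φR_n ≈ 73.3 kip

E60XX → F_EXX = 60 ksi.
t_e = 0.707 × 0.375 = 0.2651 in; A_we = 0.2651 × 9 = 2.386 in².
Directional factor: 1.0 + 0.5 sin^1.5(25°) = 1.137.
F_nw = 0.6 × 60 × 1.137 = 40.95 ksi.
φR_n = 0.75 × 40.95 × 2.386 = 73.28 kip.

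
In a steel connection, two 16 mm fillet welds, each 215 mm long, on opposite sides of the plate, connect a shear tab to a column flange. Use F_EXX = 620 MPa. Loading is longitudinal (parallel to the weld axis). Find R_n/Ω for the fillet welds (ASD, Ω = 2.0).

R_n/Ω ≈ 905 kN

Effective throat t_e = 0.707 × 16 = 11.31 mm.
Total length L = 430 mm; A_we = 11.31 × 430 = 4864 mm².
F_nw = 0.6 F_EXX = 0.6 × 620 = 372 MPa.
R_n = 372 × 4864 × 10⁻³ = 1809 kN; R_n/Ω = 1809/2.0 = 904.7 kN.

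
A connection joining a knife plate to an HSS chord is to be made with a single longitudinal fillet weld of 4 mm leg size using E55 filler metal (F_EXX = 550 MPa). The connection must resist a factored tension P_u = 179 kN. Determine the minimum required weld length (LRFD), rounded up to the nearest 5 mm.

L = 260 mm

Throat t_e = 0.707 × 4 = 2.828 mm.
φr_n = 0.75 × 0.6 × 550 × 2.828 × 10⁻³ = 0.6999 kN/mm.
L_req = P_u / φr_n = 179 / 0.6999 = 255.7 mm total.
Round up → use L = 260 mm.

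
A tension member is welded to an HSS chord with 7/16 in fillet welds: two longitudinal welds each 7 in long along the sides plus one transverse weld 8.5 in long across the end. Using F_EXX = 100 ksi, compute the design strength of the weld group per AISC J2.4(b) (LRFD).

φR_n ≈ 343 kips

t_e = 0.707 × 0.4375 = 0.3093 in.
R_nwl = 0.6 × 100 × 0.3093 × 14 = 259.8 kips (longitudinal, 2 welds).
R_nwt = 0.6 × 100 × 0.3093 × 8.5 = 157.7 kips (transverse, base value).
(i) R_nwl + R_nwt = 417.6 kips; (ii) 0.85 R_nwl + 1.5 R_nwt = 457.5 kips.
R_n = max = 457.5 kips [governs: (ii)]; φR_n = 343.1 kips.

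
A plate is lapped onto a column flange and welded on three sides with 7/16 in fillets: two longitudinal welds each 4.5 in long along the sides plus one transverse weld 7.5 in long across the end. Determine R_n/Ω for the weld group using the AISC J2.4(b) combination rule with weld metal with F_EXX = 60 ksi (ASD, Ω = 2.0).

t_e = 0.707 × 0.4375 = 0.3093 in.
R_nwl = 0.6 × 60 × 0.3093 × 9 = 100.2 kip (longitudinal, 2 welds).
R_nwt = 0.6 × 60 × 0.3093 × 7.5 = 83.51 kip (transverse, base value).
(i) R_nwl + R_nwt = 183.7 kip; (ii) 0.85 R_nwl + 1.5 R_nwt = 210.5 kip.
R_n = max = 210.5 kip [governs: (ii)]; R_n/Ω = 105.2 kip.

R_n/Ω ≈ 105 kip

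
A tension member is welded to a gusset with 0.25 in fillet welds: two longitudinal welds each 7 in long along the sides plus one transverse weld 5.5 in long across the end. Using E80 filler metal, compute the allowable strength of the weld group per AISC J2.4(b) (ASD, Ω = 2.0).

R_n/Ω ≈ 85.5 kip

E80XX → F_EXX = 80 ksi.
t_e = 0.707 × 0.25 = 0.1767 in.
R_nwl = 0.6 × 80 × 0.1767 × 14 = 118.8 kip (longitudinal, 2 welds).
R_nwt = 0.6 × 80 × 0.1767 × 5.5 = 46.66 kip (transverse, base value).
(i) R_nwl + R_nwt = 165.4 kip; (ii) 0.85 R_nwl + 1.5 R_nwt = 171 kip.
R_n = max = 171 kip [governs: (ii)]; R_n/Ω = 85.48 kip.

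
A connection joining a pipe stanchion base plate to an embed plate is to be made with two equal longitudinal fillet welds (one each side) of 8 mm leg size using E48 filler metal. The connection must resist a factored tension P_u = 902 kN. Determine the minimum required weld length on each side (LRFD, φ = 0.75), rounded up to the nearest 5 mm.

E48XX → F_EXX = 480 MPa.
Throat t_e = 0.707 × 8 = 5.656 mm.
φr_n = 0.75 × 0.6 × 480 × 5.656 × 10⁻³ = 1.222 kN/mm.
L_req = P_u / φr_n = 902 / 1.222 = 738.3 mm total.
Per side: 738.3 / 2 = 369.2 mm.
Round up → use L = 370 mm on each side.

L = 370 mm on each side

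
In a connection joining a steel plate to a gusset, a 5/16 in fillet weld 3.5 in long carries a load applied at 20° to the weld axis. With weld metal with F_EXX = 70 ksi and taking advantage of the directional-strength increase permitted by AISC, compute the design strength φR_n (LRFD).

t_e = 0.707 × 0.3125 = 0.2209 in; A_we = 0.2209 × 3.5 = 0.7733 in².
Directional factor: 1.0 + 0.5 sin^1.5(20°) = 1.1.
F_nw = 0.6 × 70 × 1.1 = 46.2 ksi.
φR_n = 0.75 × 46.2 × 0.7733 = 26.79 kips.

φR_n ≈ 26.8 kips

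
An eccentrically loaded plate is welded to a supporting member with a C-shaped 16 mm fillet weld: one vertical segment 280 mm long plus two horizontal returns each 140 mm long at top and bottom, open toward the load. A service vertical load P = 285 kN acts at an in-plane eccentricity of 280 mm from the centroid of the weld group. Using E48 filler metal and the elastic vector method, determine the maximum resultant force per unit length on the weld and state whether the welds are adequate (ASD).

E48XX → F_EXX = 480 MPa.
Total weld length L_w = 560 mm. Treat welds as unit-width lines.
Centroid: x̄ = 2×140×70 / 560 = 35 mm from the vertical weld.
Polar moment about centroid: J = I_x + I_y = [280³/12 + 2×140×140²] + [280×35² + 2(140³/12 + 140×35²)] = 8461000 mm³.
Direct shear f_v = P/L_w = 285×10³ / 560 = 508.9 N/mm (vertical).
Torsion M = P·e = 285×10³ × 280 = 79800000 N·mm.
Critical point at (x, y) = (105, 140) from centroid. f_tx = M·y/J = 1320 N/mm; f_ty = M·x/J = 990.3 N/mm.
Resultant f_max = √[f_tx² + (f_v + f_ty)²] = √[1320² + (508.9 + 990.3)²] = 1998 N/mm.
Capacity per unit length: r_n/Ω = (1/2.0) × 0.6 × 480 × (0.707 × 16) = 1629 N/mm.
1998 > 1629 → NOT adequate.

f_max ≈ 2000 N/mm; NOT adequate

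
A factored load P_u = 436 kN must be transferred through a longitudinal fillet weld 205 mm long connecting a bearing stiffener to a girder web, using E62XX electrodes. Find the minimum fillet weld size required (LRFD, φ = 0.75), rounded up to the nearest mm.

E62XX → F_EXX = 620 MPa.
Total weld length L = 205 mm.
Required throat t_e = P_u / (φ × 0.6 F_EXX × L) = 436 / (0.75 × 0.6 × 620 × 205 × 10⁻³) = 7.623 mm.
Required leg w = t_e / 0.707 = 10.78 mm → use 11 mm.

w = 11 mm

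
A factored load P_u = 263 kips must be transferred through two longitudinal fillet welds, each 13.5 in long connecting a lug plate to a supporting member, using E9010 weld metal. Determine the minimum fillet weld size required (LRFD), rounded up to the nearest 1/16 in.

w = 3/8 in

E90XX → F_EXX = 90 ksi.
Total weld length L = 27 in.
Required throat t_e = P_u / (φ × 0.6 F_EXX × L) = 263 / (0.75 × 0.6 × 90 × 27) = 0.2405 in.
Required leg w = t_e / 0.707 = 0.3402 in → use 3/8 in.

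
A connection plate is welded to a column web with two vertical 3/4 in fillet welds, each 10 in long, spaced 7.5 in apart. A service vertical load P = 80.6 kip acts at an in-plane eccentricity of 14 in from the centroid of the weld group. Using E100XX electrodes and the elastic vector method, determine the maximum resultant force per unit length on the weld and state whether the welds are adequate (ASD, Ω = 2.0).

f_max ≈ 18.4 kip/in; NOT adequate

E100XX → F_EXX = 100 ksi.
Total weld length L_w = 20 in. Treat welds as unit-width lines.
Polar moment about centroid: J = 2[d³/12 + d(b/2)²] = 2[10³/12 + 10×3.75²] = 447.9 in³.
Direct shear f_v = P/L_w = 80.6 / 20 = 4.03 kip/in (vertical).
Torsion M = P·e = 80.6 × 14 = 1128.4 kip·in.
Critical point at (x, y) = (3.75, 5) from centroid. f_tx = M·y/J = 12.6 kip/in; f_ty = M·x/J = 9.447 kip/in.
Resultant f_max = √[f_tx² + (f_v + f_ty)²] = √[12.6² + (4.03 + 9.447)²] = 18.45 kip/in.
Capacity per unit length: r_n/Ω = (1/2.0) × 0.6 × 100 × (0.707 × 0.75) = 15.91 kip/in.
18.45 > 15.91 → NOT adequate.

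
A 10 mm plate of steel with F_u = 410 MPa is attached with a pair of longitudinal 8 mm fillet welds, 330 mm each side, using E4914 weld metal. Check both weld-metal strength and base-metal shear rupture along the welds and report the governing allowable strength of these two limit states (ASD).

E49XX → F_EXX = 490 MPa.
t_e = 0.707 × 8 = 5.656 mm; L = 660 mm.
Weld metal: R_n/Ω = (1/2.0) × 0.6 × 490 × 5.656 × 660 × 10⁻³ = 548.7 kN.
Base metal (shear rupture): R_n/Ω = (1/2.0) × 0.6 × 410 × 10 × 660 × 10⁻³ = 811.8 kN.
Governing: weld metal.

R_n/Ω ≈ 549 kN (weld metal governs)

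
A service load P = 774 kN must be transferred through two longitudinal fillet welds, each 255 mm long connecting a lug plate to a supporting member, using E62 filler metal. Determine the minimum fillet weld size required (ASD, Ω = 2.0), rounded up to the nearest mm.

E62XX → F_EXX = 620 MPa.
Total weld length L = 510 mm.
Required throat t_e = P × Ω / (0.6 F_EXX × L) = 774 × 2.0 / (0.6 × 620 × 510 × 10⁻³) = 8.159 mm.
Required leg w = t_e / 0.707 = 11.54 mm → use 12 mm.

w = 12 mm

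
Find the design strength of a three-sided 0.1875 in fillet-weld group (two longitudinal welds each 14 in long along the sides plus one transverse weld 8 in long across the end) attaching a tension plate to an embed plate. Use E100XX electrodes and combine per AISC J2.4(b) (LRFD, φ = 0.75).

φR_n ≈ 215 kip

E100XX → F_EXX = 100 ksi.
t_e = 0.707 × 0.1875 = 0.1326 in.
R_nwl = 0.6 × 100 × 0.1326 × 28 = 222.7 kip (longitudinal, 2 welds).
R_nwt = 0.6 × 100 × 0.1326 × 8 = 63.63 kip (transverse, base value).
(i) R_nwl + R_nwt = 286.3 kip; (ii) 0.85 R_nwl + 1.5 R_nwt = 284.7 kip.
R_n = max = 286.3 kip [governs: (i)]; φR_n = 214.8 kip.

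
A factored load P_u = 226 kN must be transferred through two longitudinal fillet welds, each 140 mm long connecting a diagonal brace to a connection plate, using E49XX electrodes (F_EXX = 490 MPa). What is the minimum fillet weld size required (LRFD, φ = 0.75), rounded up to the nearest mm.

Total weld length L = 280 mm.
Required throat t_e = P_u / (φ × 0.6 F_EXX × L) = 226 / (0.75 × 0.6 × 490 × 280 × 10⁻³) = 3.661 mm.
Required leg w = t_e / 0.707 = 5.178 mm → use 6 mm.

w = 6 mm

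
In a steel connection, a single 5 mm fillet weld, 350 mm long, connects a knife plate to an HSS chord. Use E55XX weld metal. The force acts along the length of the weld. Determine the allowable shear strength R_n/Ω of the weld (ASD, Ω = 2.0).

E55XX → F_EXX = 550 MPa.
Effective throat t_e = 0.707 × 5 = 3.535 mm.
Total length L = 350 mm; A_we = 3.535 × 350 = 1237 mm².
F_nw = 0.6 F_EXX = 0.6 × 550 = 330 MPa.
R_n = 330 × 1237 × 10⁻³ = 408.3 kN; R_n/Ω = 408.3/2.0 = 204.1 kN.

R_n/Ω ≈ 204 kN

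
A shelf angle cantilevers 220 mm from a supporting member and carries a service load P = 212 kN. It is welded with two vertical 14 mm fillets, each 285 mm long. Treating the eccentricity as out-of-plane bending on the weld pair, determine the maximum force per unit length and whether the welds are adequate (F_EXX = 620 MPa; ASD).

L_w = 2 × 285 = 570 mm; section modulus (unit throat) S = 2 × L²/6 = 27080 mm².
Direct shear f_v = P/L_w = 212×10³/570 = 371.9 N/mm.
Moment M = P × e = 212×10³ × 220 = 46640000 N·mm; bending f_b = M/S = 1723 N/mm.
f_max = √(f_v² + f_b²) = √(371.9² + 1723²) = 1762 N/mm.
r_n/Ω = (1/2.0) × 0.6 × 620 × (0.707 × 14) = 1841 N/mm → adequate.

f_max ≈ 1760 N/mm; adequate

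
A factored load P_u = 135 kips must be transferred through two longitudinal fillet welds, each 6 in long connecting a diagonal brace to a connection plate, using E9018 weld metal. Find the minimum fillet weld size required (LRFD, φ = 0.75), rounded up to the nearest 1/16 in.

w = 7/16 in

E90XX → F_EXX = 90 ksi.
Total weld length L = 12 in.
Required throat t_e = P_u / (φ × 0.6 F_EXX × L) = 135 / (0.75 × 0.6 × 90 × 12) = 0.2778 in.
Required leg w = t_e / 0.707 = 0.3929 in → use 7/16 in.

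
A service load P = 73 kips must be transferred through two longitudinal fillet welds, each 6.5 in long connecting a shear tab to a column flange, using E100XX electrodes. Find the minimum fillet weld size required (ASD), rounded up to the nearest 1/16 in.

E100XX → F_EXX = 100 ksi.
Total weld length L = 13 in.
Required throat t_e = P × Ω / (0.6 F_EXX × L) = 73 × 2.0 / (0.6 × 100 × 13) = 0.1872 in.
Required leg w = t_e / 0.707 = 0.2648 in → use 5/16 in.

w = 5/16 in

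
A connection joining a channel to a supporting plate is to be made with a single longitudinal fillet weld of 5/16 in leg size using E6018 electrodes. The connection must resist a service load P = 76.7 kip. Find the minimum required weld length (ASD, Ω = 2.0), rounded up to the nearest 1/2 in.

E60XX → F_EXX = 60 ksi.
Throat t_e = 0.707 × 0.3125 = 0.2209 in.
r_n/Ω = (0.6 × 60 × 0.2209) / 2.0 = 3.977 kip/in.
L_req = P / (r_n/Ω) = 76.7 / 3.977 = 19.29 in total.
Round up → use L = 19.5 in.

L = 19.5 in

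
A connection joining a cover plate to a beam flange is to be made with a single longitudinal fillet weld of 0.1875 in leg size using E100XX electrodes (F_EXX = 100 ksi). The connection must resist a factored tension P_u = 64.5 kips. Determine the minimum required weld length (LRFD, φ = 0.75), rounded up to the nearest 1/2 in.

L = 11 in

Throat t_e = 0.707 × 0.1875 = 0.1326 in.
φr_n = 0.75 × 0.6 × 100 × 0.1326 = 5.965 kips/in.
L_req = P_u / φr_n = 64.5 / 5.965 = 10.81 in total.
Round up → use L = 11 in.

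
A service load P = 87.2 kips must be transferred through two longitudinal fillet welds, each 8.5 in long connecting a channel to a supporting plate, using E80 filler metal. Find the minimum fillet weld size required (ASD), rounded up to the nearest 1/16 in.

E80XX → F_EXX = 80 ksi.
Total weld length L = 17 in.
Required throat t_e = P × Ω / (0.6 F_EXX × L) = 87.2 × 2.0 / (0.6 × 80 × 17) = 0.2137 in.
Required leg w = t_e / 0.707 = 0.3023 in → use 5/16 in.

w = 5/16 in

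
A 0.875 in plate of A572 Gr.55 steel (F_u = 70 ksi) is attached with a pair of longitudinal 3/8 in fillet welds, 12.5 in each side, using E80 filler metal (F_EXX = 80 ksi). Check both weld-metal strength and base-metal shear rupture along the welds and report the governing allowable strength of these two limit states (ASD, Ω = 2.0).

R_n/Ω ≈ 159 kip (weld metal governs)

t_e = 0.707 × 0.375 = 0.2651 in; L = 25 in.
Weld metal: R_n/Ω = (1/2.0) × 0.6 × 80 × 0.2651 × 25 = 159.1 kip.
Base metal (shear rupture): R_n/Ω = (1/2.0) × 0.6 × 70 × 0.875 × 25 = 459.4 kip.
Governing: weld metal.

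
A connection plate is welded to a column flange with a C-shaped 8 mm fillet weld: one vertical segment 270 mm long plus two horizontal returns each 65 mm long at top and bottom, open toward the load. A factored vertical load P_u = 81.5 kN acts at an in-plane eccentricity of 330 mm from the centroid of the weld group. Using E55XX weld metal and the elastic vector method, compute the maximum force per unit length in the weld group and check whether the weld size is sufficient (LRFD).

f_max ≈ 1040 N/mm; adequate

E55XX → F_EXX = 550 MPa.
Total weld length L_w = 400 mm. Treat welds as unit-width lines.
Centroid: x̄ = 2×65×32.5 / 400 = 10.56 mm from the vertical weld.
Polar moment about centroid: J = I_x + I_y = [270³/12 + 2×65×135²] + [270×10.56² + 2(65³/12 + 65×21.94²)] = 4148000 mm³.
Direct shear f_v = P/L_w = 81.5×10³ / 400 = 203.8 N/mm (vertical).
Torsion M = P·e = 81.5×10³ × 330 = 26895000 N·mm.
Critical point at (x, y) = (54.44, 135) from centroid. f_tx = M·y/J = 875.3 N/mm; f_ty = M·x/J = 353 N/mm.
Resultant f_max = √[f_tx² + (f_v + f_ty)²] = √[875.3² + (203.8 + 353)²] = 1037 N/mm.
Capacity per unit length: φr_n = 0.75 × 0.6 × 550 × (0.707 × 8) = 1400 N/mm.
1037 ≤ 1400 → adequate.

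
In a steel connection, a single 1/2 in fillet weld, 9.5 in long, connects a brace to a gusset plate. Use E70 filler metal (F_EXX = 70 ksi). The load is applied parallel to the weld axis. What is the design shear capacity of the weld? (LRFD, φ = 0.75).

Effective throat t_e = 0.707 × 0.5 = 0.3535 in.
Total length L = 9.5 in; A_we = 0.3535 × 9.5 = 3.358 in².
F_nw = 0.6 F_EXX = 0.6 × 70 = 42 ksi.
φR_n = 0.75 × 42 × 3.358 = 105.8 kip.

φR_n ≈ 106 kip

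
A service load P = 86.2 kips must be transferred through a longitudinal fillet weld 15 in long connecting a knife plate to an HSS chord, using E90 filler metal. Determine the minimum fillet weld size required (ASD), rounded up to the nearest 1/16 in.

w = 5/16 in

E90XX → F_EXX = 90 ksi.
Total weld length L = 15 in.
Required throat t_e = P × Ω / (0.6 F_EXX × L) = 86.2 × 2.0 / (0.6 × 90 × 15) = 0.2128 in.
Required leg w = t_e / 0.707 = 0.301 in → use 5/16 in.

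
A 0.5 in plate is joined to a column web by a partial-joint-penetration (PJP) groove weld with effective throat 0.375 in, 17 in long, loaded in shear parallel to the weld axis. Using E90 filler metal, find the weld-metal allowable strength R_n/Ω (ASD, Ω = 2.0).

R_n/Ω ≈ 172 kip

E90XX → F_EXX = 90 ksi.
Effective throat (given) t_e = 0.375 in.
A_we = 0.375 × 17 = 6.375 in².
F_nw = 0.6 F_EXX = 54 ksi.
R_n/Ω = (54 × 6.375) / 2.0 = 172.1 kip.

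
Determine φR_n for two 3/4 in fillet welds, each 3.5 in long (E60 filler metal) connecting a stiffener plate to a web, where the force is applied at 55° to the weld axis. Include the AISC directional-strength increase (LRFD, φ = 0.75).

E60XX → F_EXX = 60 ksi.
t_e = 0.707 × 0.75 = 0.5302 in; A_we = 0.5302 × 7 = 3.712 in².
Directional factor: 1.0 + 0.5 sin^1.5(55°) = 1.371.
F_nw = 0.6 × 60 × 1.371 = 49.35 ksi.
φR_n = 0.75 × 49.35 × 3.712 = 137.4 kip.

φR_n ≈ 137 kip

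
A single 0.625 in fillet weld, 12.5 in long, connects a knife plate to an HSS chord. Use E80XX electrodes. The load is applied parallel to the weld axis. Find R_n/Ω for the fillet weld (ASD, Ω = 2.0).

R_n/Ω ≈ 133 kips

E80XX → F_EXX = 80 ksi.
Effective throat t_e = 0.707 × 0.625 = 0.4419 in.
Total length L = 12.5 in; A_we = 0.4419 × 12.5 = 5.523 in².
F_nw = 0.6 F_EXX = 0.6 × 80 = 48 ksi.
R_n = 48 × 5.523 = 265.1 kips; R_n/Ω = 265.1/2.0 = 132.6 kips.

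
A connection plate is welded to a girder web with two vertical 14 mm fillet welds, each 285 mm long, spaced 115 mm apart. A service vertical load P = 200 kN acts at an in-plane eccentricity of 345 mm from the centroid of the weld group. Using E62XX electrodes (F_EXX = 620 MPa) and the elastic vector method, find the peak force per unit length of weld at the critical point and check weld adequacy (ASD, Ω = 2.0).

Total weld length L_w = 570 mm. Treat welds as unit-width lines.
Polar moment about centroid: J = 2[d³/12 + d(b/2)²] = 2[285³/12 + 285×57.5²] = 5743000 mm³.
Direct shear f_v = P/L_w = 200×10³ / 570 = 350.9 N/mm (vertical).
Torsion M = P·e = 200×10³ × 345 = 69000000 N·mm.
Critical point at (x, y) = (57.5, 142.5) from centroid. f_tx = M·y/J = 1712 N/mm; f_ty = M·x/J = 690.9 N/mm.
Resultant f_max = √[f_tx² + (f_v + f_ty)²] = √[1712² + (350.9 + 690.9)²] = 2004 N/mm.
Capacity per unit length: r_n/Ω = (1/2.0) × 0.6 × 620 × (0.707 × 14) = 1841 N/mm.
2004 > 1841 → NOT adequate.

f_max ≈ 2000 N/mm; NOT adequate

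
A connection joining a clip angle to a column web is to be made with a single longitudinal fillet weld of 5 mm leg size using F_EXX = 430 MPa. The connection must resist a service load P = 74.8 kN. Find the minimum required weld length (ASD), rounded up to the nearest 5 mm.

L = 165 mm

Throat t_e = 0.707 × 5 = 3.535 mm.
r_n/Ω = (0.6 × 430 × 3.535) / 2.0 = 456 N/mm = 0.456 kN/mm.
L_req = P / (r_n/Ω) = 74.8 / 0.456 = 164 mm total.
Round up → use L = 165 mm.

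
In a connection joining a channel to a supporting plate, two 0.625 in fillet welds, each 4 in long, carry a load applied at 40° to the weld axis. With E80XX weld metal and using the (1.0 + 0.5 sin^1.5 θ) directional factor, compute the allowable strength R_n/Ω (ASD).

E80XX → F_EXX = 80 ksi.
t_e = 0.707 × 0.625 = 0.4419 in; A_we = 0.4419 × 8 = 3.535 in².
Directional factor: 1.0 + 0.5 sin^1.5(40°) = 1.258.
F_nw = 0.6 × 80 × 1.258 = 60.37 ksi.
R_n/Ω = (60.37 × 3.535) / 2.0 = 106.7 kips.

R_n/Ω ≈ 107 kips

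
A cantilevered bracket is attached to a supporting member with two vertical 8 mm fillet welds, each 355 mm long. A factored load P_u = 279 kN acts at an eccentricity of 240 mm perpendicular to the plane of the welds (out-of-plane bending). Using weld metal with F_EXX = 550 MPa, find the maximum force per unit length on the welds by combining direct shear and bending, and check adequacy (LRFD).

f_max ≈ 1640 N/mm; NOT adequate

L_w = 2 × 355 = 710 mm; section modulus (unit throat) S = 2 × L²/6 = 42010 mm².
Direct shear f_v = P/L_w = 279×10³/710 = 393 N/mm.
Moment M = P × e = 279×10³ × 240 = 66960000 N·mm; bending f_b = M/S = 1594 N/mm.
f_max = √(f_v² + f_b²) = √(393² + 1594²) = 1642 N/mm.
φr_n = 0.75 × 0.6 × 550 × (0.707 × 8) = 1400 N/mm → NOT adequate.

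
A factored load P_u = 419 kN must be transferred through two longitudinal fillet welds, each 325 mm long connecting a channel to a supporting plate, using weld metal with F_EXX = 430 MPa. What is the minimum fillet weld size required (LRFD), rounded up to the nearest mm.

w = 5 mm

Total weld length L = 650 mm.
Required throat t_e = P_u / (φ × 0.6 F_EXX × L) = 419 / (0.75 × 0.6 × 430 × 650 × 10⁻³) = 3.331 mm.
Required leg w = t_e / 0.707 = 4.712 mm → use 5 mm.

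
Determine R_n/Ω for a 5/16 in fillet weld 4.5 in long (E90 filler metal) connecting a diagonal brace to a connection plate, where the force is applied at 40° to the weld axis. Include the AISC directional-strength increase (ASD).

R_n/Ω ≈ 33.8 kip

E90XX → F_EXX = 90 ksi.
t_e = 0.707 × 0.3125 = 0.2209 in; A_we = 0.2209 × 4.5 = 0.9942 in².
Directional factor: 1.0 + 0.5 sin^1.5(40°) = 1.258.
F_nw = 0.6 × 90 × 1.258 = 67.91 ksi.
R_n/Ω = (67.91 × 0.9942) / 2.0 = 33.76 kip.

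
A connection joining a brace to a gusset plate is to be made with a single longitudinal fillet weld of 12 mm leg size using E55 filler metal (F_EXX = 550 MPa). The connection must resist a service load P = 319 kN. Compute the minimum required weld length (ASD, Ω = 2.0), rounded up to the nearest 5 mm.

L = 230 mm

Throat t_e = 0.707 × 12 = 8.484 mm.
r_n/Ω = (0.6 × 550 × 8.484) / 2.0 = 1400 N/mm = 1.4 kN/mm.
L_req = P / (r_n/Ω) = 319 / 1.4 = 227.9 mm total.
Round up → use L = 230 mm.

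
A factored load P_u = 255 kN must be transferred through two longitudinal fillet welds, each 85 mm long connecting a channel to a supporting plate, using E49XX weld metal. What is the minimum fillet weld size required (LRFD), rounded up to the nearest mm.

w = 10 mm

E49XX → F_EXX = 490 MPa.
Total weld length L = 170 mm.
Required throat t_e = P_u / (φ × 0.6 F_EXX × L) = 255 / (0.75 × 0.6 × 490 × 170 × 10⁻³) = 6.803 mm.
Required leg w = t_e / 0.707 = 9.622 mm → use 10 mm.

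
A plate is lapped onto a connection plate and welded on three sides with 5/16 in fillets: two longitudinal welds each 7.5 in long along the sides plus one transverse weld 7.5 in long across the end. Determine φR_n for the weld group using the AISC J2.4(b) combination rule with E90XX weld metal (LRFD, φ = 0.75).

φR_n ≈ 215 kips

E90XX → F_EXX = 90 ksi.
t_e = 0.707 × 0.3125 = 0.2209 in.
R_nwl = 0.6 × 90 × 0.2209 × 15 = 179 kips (longitudinal, 2 welds).
R_nwt = 0.6 × 90 × 0.2209 × 7.5 = 89.48 kips (transverse, base value).
(i) R_nwl + R_nwt = 268.4 kips; (ii) 0.85 R_nwl + 1.5 R_nwt = 286.3 kips.
R_n = max = 286.3 kips [governs: (ii)]; φR_n = 214.8 kips.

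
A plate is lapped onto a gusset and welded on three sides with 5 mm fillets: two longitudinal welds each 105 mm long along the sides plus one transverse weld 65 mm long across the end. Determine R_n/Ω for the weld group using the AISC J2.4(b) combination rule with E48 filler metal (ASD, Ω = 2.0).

E48XX → F_EXX = 480 MPa.
t_e = 0.707 × 5 = 3.535 mm.
R_nwl = 0.6 × 480 × 3.535 × 210 × 10⁻³ = 213.8 kN (longitudinal, 2 welds).
R_nwt = 0.6 × 480 × 3.535 × 65 × 10⁻³ = 66.18 kN (transverse, base value).
(i) R_nwl + R_nwt = 280 kN; (ii) 0.85 R_nwl + 1.5 R_nwt = 281 kN.
R_n = max = 281 kN [governs: (ii)]; R_n/Ω = 140.5 kN.

R_n/Ω ≈ 140 kN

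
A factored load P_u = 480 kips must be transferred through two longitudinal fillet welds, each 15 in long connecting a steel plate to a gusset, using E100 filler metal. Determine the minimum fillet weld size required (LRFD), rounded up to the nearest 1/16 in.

w = 9/16 in

E100XX → F_EXX = 100 ksi.
Total weld length L = 30 in.
Required throat t_e = P_u / (φ × 0.6 F_EXX × L) = 480 / (0.75 × 0.6 × 100 × 30) = 0.3556 in.
Required leg w = t_e / 0.707 = 0.5029 in → use 9/16 in.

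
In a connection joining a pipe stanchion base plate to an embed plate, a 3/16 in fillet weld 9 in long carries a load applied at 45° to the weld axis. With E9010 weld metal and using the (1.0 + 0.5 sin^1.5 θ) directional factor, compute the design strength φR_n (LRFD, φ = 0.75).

φR_n ≈ 62.7 kips

E90XX → F_EXX = 90 ksi.
t_e = 0.707 × 0.1875 = 0.1326 in; A_we = 0.1326 × 9 = 1.193 in².
Directional factor: 1.0 + 0.5 sin^1.5(45°) = 1.297.
F_nw = 0.6 × 90 × 1.297 = 70.05 ksi.
φR_n = 0.75 × 70.05 × 1.193 = 62.68 kips.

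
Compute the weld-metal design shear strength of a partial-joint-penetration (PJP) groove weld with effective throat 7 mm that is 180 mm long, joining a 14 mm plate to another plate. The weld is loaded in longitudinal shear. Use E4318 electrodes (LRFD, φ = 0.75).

φR_n ≈ 244 kN

E43XX → F_EXX = 430 MPa.
Effective throat (given) t_e = 7 mm.
A_we = 7 × 180 = 1260 mm².
F_nw = 0.6 F_EXX = 258 MPa.
φR_n = 0.75 × 258 × 1260 × 10⁻³ = 243.8 kN.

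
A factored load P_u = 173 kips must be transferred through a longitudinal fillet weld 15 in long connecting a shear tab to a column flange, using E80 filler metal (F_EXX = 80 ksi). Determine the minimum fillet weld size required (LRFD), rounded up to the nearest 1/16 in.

w = 1/2 in

Total weld length L = 15 in.
Required throat t_e = P_u / (φ × 0.6 F_EXX × L) = 173 / (0.75 × 0.6 × 80 × 15) = 0.3204 in.
Required leg w = t_e / 0.707 = 0.4531 in → use 1/2 in.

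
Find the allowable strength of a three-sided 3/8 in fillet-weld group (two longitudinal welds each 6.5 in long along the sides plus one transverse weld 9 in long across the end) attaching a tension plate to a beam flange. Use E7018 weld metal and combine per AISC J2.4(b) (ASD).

R_n/Ω ≈ 137 kips

E70XX → F_EXX = 70 ksi.
t_e = 0.707 × 0.375 = 0.2651 in.
R_nwl = 0.6 × 70 × 0.2651 × 13 = 144.8 kips (longitudinal, 2 welds).
R_nwt = 0.6 × 70 × 0.2651 × 9 = 100.2 kips (transverse, base value).
(i) R_nwl + R_nwt = 245 kips; (ii) 0.85 R_nwl + 1.5 R_nwt = 273.4 kips.
R_n = max = 273.4 kips [governs: (ii)]; R_n/Ω = 136.7 kips.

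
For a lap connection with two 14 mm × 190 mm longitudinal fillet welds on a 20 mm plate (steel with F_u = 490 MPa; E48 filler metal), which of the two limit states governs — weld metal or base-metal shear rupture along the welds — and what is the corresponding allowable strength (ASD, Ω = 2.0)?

E48XX → F_EXX = 480 MPa.
t_e = 0.707 × 14 = 9.898 mm; L = 380 mm.
Weld metal: R_n/Ω = (1/2.0) × 0.6 × 480 × 9.898 × 380 × 10⁻³ = 541.6 kN.
Base metal (shear rupture): R_n/Ω = (1/2.0) × 0.6 × 490 × 20 × 380 × 10⁻³ = 1117 kN.
Governing: weld metal.

R_n/Ω ≈ 542 kN (weld metal governs)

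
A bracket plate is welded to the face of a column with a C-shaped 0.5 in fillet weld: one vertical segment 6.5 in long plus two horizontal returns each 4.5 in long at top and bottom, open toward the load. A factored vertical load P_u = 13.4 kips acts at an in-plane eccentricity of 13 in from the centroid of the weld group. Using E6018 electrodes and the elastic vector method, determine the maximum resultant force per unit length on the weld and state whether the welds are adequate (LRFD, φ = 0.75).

f_max ≈ 5.85 kip/in; adequate

E60XX → F_EXX = 60 ksi.
Total weld length L_w = 15.5 in. Treat welds as unit-width lines.
Centroid: x̄ = 2×4.5×2.25 / 15.5 = 1.306 in from the vertical weld.
Polar moment about centroid: J = I_x + I_y = [6.5³/12 + 2×4.5×3.25²] + [6.5×1.306² + 2(4.5³/12 + 4.5×0.9435²)] = 152.2 in³.
Direct shear f_v = P/L_w = 13.4 / 15.5 = 0.8645 kip/in (vertical).
Torsion M = P·e = 13.4 × 13 = 174.2 kip·in.
Critical point at (x, y) = (3.194, 3.25) from centroid. f_tx = M·y/J = 3.719 kip/in; f_ty = M·x/J = 3.654 kip/in.
Resultant f_max = √[f_tx² + (f_v + f_ty)²] = √[3.719² + (0.8645 + 3.654)²] = 5.852 kip/in.
Capacity per unit length: φr_n = 0.75 × 0.6 × 60 × (0.707 × 0.5) = 9.544 kip/in.
5.852 ≤ 9.544 → adequate.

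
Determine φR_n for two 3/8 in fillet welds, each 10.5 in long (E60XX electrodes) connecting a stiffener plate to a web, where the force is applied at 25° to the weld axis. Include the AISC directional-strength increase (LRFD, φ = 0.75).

E60XX → F_EXX = 60 ksi.
t_e = 0.707 × 0.375 = 0.2651 in; A_we = 0.2651 × 21 = 5.568 in².
Directional factor: 1.0 + 0.5 sin^1.5(25°) = 1.137.
F_nw = 0.6 × 60 × 1.137 = 40.95 ksi.
φR_n = 0.75 × 40.95 × 5.568 = 171 kip.

φR_n ≈ 171 kip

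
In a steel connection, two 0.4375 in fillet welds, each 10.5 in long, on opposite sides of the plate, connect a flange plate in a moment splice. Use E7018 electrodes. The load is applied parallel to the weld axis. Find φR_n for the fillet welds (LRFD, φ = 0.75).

E70XX → F_EXX = 70 ksi.
Effective throat t_e = 0.707 × 0.4375 = 0.3093 in.
Total length L = 21 in; A_we = 0.3093 × 21 = 6.496 in².
F_nw = 0.6 F_EXX = 0.6 × 70 = 42 ksi.
φR_n = 0.75 × 42 × 6.496 = 204.6 kips.

φR_n ≈ 205 kips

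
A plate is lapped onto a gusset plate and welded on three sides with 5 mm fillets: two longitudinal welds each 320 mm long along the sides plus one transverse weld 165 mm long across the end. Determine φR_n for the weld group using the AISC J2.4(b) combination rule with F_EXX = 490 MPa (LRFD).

φR_n ≈ 627 kN

t_e = 0.707 × 5 = 3.535 mm.
R_nwl = 0.6 × 490 × 3.535 × 640 × 10⁻³ = 665.1 kN (longitudinal, 2 welds).
R_nwt = 0.6 × 490 × 3.535 × 165 × 10⁻³ = 171.5 kN (transverse, base value).
(i) R_nwl + R_nwt = 836.6 kN; (ii) 0.85 R_nwl + 1.5 R_nwt = 822.6 kN.
R_n = max = 836.6 kN [governs: (i)]; φR_n = 627.5 kN.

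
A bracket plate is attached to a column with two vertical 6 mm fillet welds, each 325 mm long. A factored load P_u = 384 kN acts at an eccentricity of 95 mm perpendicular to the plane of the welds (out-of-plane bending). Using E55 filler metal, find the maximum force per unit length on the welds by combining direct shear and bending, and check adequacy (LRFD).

f_max ≈ 1190 N/mm; NOT adequate

E55XX → F_EXX = 550 MPa.
L_w = 2 × 325 = 650 mm; section modulus (unit throat) S = 2 × L²/6 = 35210 mm².
Direct shear f_v = P/L_w = 384×10³/650 = 590.8 N/mm.
Moment M = P × e = 384×10³ × 95 = 36480000 N·mm; bending f_b = M/S = 1036 N/mm.
f_max = √(f_v² + f_b²) = √(590.8² + 1036²) = 1193 N/mm.
φr_n = 0.75 × 0.6 × 550 × (0.707 × 6) = 1050 N/mm → NOT adequate.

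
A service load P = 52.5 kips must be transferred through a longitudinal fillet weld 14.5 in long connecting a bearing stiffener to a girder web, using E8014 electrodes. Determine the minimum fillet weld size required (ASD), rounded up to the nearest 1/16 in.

E80XX → F_EXX = 80 ksi.
Total weld length L = 14.5 in.
Required throat t_e = P × Ω / (0.6 F_EXX × L) = 52.5 × 2.0 / (0.6 × 80 × 14.5) = 0.1509 in.
Required leg w = t_e / 0.707 = 0.2134 in → use 1/4 in.

w = 1/4 in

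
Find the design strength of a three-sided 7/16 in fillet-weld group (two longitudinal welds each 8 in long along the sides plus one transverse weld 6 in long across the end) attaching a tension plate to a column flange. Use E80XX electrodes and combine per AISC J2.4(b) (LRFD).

φR_n ≈ 252 kips

E80XX → F_EXX = 80 ksi.
t_e = 0.707 × 0.4375 = 0.3093 in.
R_nwl = 0.6 × 80 × 0.3093 × 16 = 237.6 kips (longitudinal, 2 welds).
R_nwt = 0.6 × 80 × 0.3093 × 6 = 89.08 kips (transverse, base value).
(i) R_nwl + R_nwt = 326.6 kips; (ii) 0.85 R_nwl + 1.5 R_nwt = 335.5 kips.
R_n = max = 335.5 kips [governs: (ii)]; φR_n = 251.7 kips.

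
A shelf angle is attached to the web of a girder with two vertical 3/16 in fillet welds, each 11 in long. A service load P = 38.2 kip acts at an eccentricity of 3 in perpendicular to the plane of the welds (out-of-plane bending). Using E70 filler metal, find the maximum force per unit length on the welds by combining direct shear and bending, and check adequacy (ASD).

E70XX → F_EXX = 70 ksi.
L_w = 2 × 11 = 22 in; section modulus (unit throat) S = 2 × L²/6 = 40.33 in².
Direct shear f_v = P/L_w = 38.2/22 = 1.736 kip/in.
Moment M = P × e = 38.2 × 3 = 114.6 kip·in; bending f_b = M/S = 2.841 kip/in.
f_max = √(f_v² + f_b²) = √(1.736² + 2.841²) = 3.33 kip/in.
r_n/Ω = (1/2.0) × 0.6 × 70 × (0.707 × 0.1875) = 2.784 kip/in → NOT adequate.

f_max ≈ 3.33 kip/in; NOT adequate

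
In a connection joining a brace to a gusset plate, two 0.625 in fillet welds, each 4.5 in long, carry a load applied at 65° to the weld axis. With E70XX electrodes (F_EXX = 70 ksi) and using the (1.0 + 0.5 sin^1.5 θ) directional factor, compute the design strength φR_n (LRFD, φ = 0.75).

φR_n ≈ 179 kips

t_e = 0.707 × 0.625 = 0.4419 in; A_we = 0.4419 × 9 = 3.977 in².
Directional factor: 1.0 + 0.5 sin^1.5(65°) = 1.431.
F_nw = 0.6 × 70 × 1.431 = 60.12 ksi.
φR_n = 0.75 × 60.12 × 3.977 = 179.3 kips.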